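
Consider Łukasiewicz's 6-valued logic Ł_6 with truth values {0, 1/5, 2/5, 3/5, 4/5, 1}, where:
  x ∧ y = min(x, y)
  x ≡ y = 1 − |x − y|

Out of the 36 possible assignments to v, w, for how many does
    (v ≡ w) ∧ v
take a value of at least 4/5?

value 1: 1 assignment (counts)
value 4/5: 4 assignments (counts)
value 3/5: 7 assignments
value 2/5: 9 assignments
value 1/5: 8 assignments
value 0: 7 assignments
So 5 of the 36 assignments meet the threshold.

5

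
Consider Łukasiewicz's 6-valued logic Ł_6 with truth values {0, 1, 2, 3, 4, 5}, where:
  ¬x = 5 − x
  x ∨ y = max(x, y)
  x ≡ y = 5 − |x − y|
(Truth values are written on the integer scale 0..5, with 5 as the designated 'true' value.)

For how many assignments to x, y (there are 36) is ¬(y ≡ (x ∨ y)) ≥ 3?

value 5: 1 assignment (counts)
value 4: 2 assignments (counts)
value 3: 3 assignments (counts)
value 2: 4 assignments
value 1: 5 assignments
value 0: 21 assignments
So 6 of the 36 assignments meet the threshold.

6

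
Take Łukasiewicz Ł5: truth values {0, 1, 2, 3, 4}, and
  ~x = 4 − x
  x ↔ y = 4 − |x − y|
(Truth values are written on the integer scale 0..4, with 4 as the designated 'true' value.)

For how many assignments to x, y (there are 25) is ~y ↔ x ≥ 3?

13

value 4: 5 assignments (counts)
value 3: 8 assignments (counts)
value 2: 6 assignments
value 1: 4 assignments
value 0: 2 assignments
So 13 of the 25 assignments meet the threshold.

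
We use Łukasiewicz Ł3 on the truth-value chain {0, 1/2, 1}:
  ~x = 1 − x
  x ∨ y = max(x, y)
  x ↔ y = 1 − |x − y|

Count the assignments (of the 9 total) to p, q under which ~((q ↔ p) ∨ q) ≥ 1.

1

p = 0, q = 0 ↦ 0  <
p = 0, q = 1/2 ↦ 1/2  <
p = 0, q = 1 ↦ 0  <
p = 1/2, q = 0 ↦ 1/2  <
p = 1/2, q = 1/2 ↦ 0  <
p = 1/2, q = 1 ↦ 0  <
p = 1, q = 0 ↦ 1  ≥
p = 1, q = 1/2 ↦ 1/2  <
p = 1, q = 1 ↦ 0  <
So 1 of the 9 assignments meets the threshold.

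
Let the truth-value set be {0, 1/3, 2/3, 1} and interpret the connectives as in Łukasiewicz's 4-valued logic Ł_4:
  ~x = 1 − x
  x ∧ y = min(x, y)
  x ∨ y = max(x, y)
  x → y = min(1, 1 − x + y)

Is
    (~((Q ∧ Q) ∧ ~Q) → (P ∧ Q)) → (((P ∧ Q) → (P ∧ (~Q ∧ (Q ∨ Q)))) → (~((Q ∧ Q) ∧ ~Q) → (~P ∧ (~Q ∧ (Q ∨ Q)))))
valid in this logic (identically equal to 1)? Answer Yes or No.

Counterexample: take P = 1, Q = 1/3.
Q ∧ Q = 1/3 ∧ 1/3 = 1/3
~Q = ~1/3 = 2/3
(Q ∧ Q) ∧ ~Q = 1/3 ∧ 2/3 = 1/3
~((Q ∧ Q) ∧ ~Q) = ~1/3 = 2/3
P ∧ Q = 1 ∧ 1/3 = 1/3
~((Q ∧ Q) ∧ ~Q) → (P ∧ Q) = 2/3 → 1/3 = 2/3
P ∧ Q = 1 ∧ 1/3 = 1/3
~Q = ~1/3 = 2/3
Q ∨ Q = 1/3 ∨ 1/3 = 1/3
~Q ∧ (Q ∨ Q) = 2/3 ∧ 1/3 = 1/3
P ∧ (~Q ∧ (Q ∨ Q)) = 1 ∧ 1/3 = 1/3
(P ∧ Q) → (P ∧ (~Q ∧ (Q ∨ Q))) = 1/3 → 1/3 = 1
Q ∧ Q = 1/3 ∧ 1/3 = 1/3
~Q = ~1/3 = 2/3
(Q ∧ Q) ∧ ~Q = 1/3 ∧ 2/3 = 1/3
~((Q ∧ Q) ∧ ~Q) = ~1/3 = 2/3
~P = ~1 = 0
~Q = ~1/3 = 2/3
Q ∨ Q = 1/3 ∨ 1/3 = 1/3
~Q ∧ (Q ∨ Q) = 2/3 ∧ 1/3 = 1/3
~P ∧ (~Q ∧ (Q ∨ Q)) = 0 ∧ 1/3 = 0
~((Q ∧ Q) ∧ ~Q) → (~P ∧ (~Q ∧ (Q ∨ Q))) = 2/3 → 0 = 1/3
((P ∧ Q) → (P ∧ (~Q ∧ (Q ∨ Q)))) → (~((Q ∧ Q) ∧ ~Q) → (~P ∧ (~Q ∧ (Q ∨ Q)))) = 1 → 1/3 = 1/3
(~((Q ∧ Q) ∧ ~Q) → (P ∧ Q)) → (((P ∧ Q) → (P ∧ (~Q ∧ (Q ∨ Q)))) → (~((Q ∧ Q) ∧ ~Q) → (~P ∧ (~Q ∧ (Q ∨ Q))))) = 2/3 → 1/3 = 2/3
This gives 2/3 ≠ 1.

No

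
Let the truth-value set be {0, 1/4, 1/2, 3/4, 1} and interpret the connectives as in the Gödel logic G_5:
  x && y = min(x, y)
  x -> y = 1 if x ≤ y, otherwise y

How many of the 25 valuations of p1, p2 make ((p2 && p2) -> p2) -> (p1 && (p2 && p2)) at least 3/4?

value 1: 1 assignment (counts)
value 3/4: 3 assignments (counts)
value 1/2: 5 assignments
value 1/4: 7 assignments
value 0: 9 assignments
So 4 of the 25 assignments meet the threshold.

4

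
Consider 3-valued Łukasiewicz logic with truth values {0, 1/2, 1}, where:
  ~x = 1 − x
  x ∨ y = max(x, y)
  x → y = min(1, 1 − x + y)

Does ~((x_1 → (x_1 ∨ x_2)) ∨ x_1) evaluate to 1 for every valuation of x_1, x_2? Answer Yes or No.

Counterexample: take x_1 = 0, x_2 = 0.
x_1 ∨ x_2 = 0 ∨ 0 = 0
x_1 → (x_1 ∨ x_2) = 0 → 0 = 1
(x_1 → (x_1 ∨ x_2)) ∨ x_1 = 1 ∨ 0 = 1
~((x_1 → (x_1 ∨ x_2)) ∨ x_1) = ~1 = 0
This gives 0 ≠ 1.

No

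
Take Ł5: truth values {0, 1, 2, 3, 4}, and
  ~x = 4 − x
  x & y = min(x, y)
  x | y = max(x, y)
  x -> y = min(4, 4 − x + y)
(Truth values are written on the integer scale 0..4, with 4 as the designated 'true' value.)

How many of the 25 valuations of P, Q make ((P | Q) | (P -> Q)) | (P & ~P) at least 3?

24

value 4: 19 assignments (counts)
value 3: 5 assignments (counts)
value 2: 1 assignment
So 24 of the 25 assignments meet the threshold.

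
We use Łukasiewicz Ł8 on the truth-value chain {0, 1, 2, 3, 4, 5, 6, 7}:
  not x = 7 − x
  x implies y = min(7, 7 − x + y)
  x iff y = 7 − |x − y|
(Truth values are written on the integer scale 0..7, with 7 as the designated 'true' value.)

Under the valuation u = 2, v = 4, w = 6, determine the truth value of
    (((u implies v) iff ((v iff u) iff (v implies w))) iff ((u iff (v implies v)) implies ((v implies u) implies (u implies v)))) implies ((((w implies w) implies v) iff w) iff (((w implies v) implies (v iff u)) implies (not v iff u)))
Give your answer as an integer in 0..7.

7

u implies v = 2 implies 4 = 7
v iff u = 4 iff 2 = 5
v implies w = 4 implies 6 = 7
(v iff u) iff (v implies w) = 5 iff 7 = 5
(u implies v) iff ((v iff u) iff (v implies w)) = 7 iff 5 = 5
v implies v = 4 implies 4 = 7
u iff (v implies v) = 2 iff 7 = 2
v implies u = 4 implies 2 = 5
u implies v = 2 implies 4 = 7
(v implies u) implies (u implies v) = 5 implies 7 = 7
(u iff (v implies v)) implies ((v implies u) implies (u implies v)) = 2 implies 7 = 7
((u implies v) iff ((v iff u) iff (v implies w))) iff ((u iff (v implies v)) implies ((v implies u) implies (u implies v))) = 5 iff 7 = 5
w implies w = 6 implies 6 = 7
(w implies w) implies v = 7 implies 4 = 4
((w implies w) implies v) iff w = 4 iff 6 = 5
w implies v = 6 implies 4 = 5
v iff u = 4 iff 2 = 5
(w implies v) implies (v iff u) = 5 implies 5 = 7
not v = not 4 = 3
not v iff u = 3 iff 2 = 6
((w implies v) implies (v iff u)) implies (not v iff u) = 7 implies 6 = 6
(((w implies w) implies v) iff w) iff (((w implies v) implies (v iff u)) implies (not v iff u)) = 5 iff 6 = 6
(((u implies v) iff ((v iff u) iff (v implies w))) iff ((u iff (v implies v)) implies ((v implies u) implies (u implies v)))) implies ((((w implies w) implies v) iff w) iff (((w implies v) implies (v iff u)) implies (not v iff u))) = 5 implies 6 = 7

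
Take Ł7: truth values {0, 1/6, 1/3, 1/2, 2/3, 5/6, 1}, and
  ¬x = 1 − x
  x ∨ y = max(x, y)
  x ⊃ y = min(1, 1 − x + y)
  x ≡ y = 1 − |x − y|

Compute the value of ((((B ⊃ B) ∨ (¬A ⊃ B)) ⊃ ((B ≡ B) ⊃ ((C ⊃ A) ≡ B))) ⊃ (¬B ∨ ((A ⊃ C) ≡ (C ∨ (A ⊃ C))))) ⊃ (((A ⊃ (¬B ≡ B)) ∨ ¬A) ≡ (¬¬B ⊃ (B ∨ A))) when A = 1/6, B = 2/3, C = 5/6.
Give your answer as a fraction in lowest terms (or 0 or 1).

B ⊃ B = 2/3 ⊃ 2/3 = 1
¬A = ¬1/6 = 5/6
¬A ⊃ B = 5/6 ⊃ 2/3 = 5/6
(B ⊃ B) ∨ (¬A ⊃ B) = 1 ∨ 5/6 = 1
B ≡ B = 2/3 ≡ 2/3 = 1
C ⊃ A = 5/6 ⊃ 1/6 = 1/3
(C ⊃ A) ≡ B = 1/3 ≡ 2/3 = 2/3
(B ≡ B) ⊃ ((C ⊃ A) ≡ B) = 1 ⊃ 2/3 = 2/3
((B ⊃ B) ∨ (¬A ⊃ B)) ⊃ ((B ≡ B) ⊃ ((C ⊃ A) ≡ B)) = 1 ⊃ 2/3 = 2/3
¬B = ¬2/3 = 1/3
A ⊃ C = 1/6 ⊃ 5/6 = 1
A ⊃ C = 1/6 ⊃ 5/6 = 1
C ∨ (A ⊃ C) = 5/6 ∨ 1 = 1
(A ⊃ C) ≡ (C ∨ (A ⊃ C)) = 1 ≡ 1 = 1
¬B ∨ ((A ⊃ C) ≡ (C ∨ (A ⊃ C))) = 1/3 ∨ 1 = 1
(((B ⊃ B) ∨ (¬A ⊃ B)) ⊃ ((B ≡ B) ⊃ ((C ⊃ A) ≡ B))) ⊃ (¬B ∨ ((A ⊃ C) ≡ (C ∨ (A ⊃ C)))) = 2/3 ⊃ 1 = 1
¬B = ¬2/3 = 1/3
¬B ≡ B = 1/3 ≡ 2/3 = 2/3
A ⊃ (¬B ≡ B) = 1/6 ⊃ 2/3 = 1
¬A = ¬1/6 = 5/6
(A ⊃ (¬B ≡ B)) ∨ ¬A = 1 ∨ 5/6 = 1
¬B = ¬2/3 = 1/3
¬¬B = ¬1/3 = 2/3
B ∨ A = 2/3 ∨ 1/6 = 2/3
¬¬B ⊃ (B ∨ A) = 2/3 ⊃ 2/3 = 1
((A ⊃ (¬B ≡ B)) ∨ ¬A) ≡ (¬¬B ⊃ (B ∨ A)) = 1 ≡ 1 = 1
((((B ⊃ B) ∨ (¬A ⊃ B)) ⊃ ((B ≡ B) ⊃ ((C ⊃ A) ≡ B))) ⊃ (¬B ∨ ((A ⊃ C) ≡ (C ∨ (A ⊃ C))))) ⊃ (((A ⊃ (¬B ≡ B)) ∨ ¬A) ≡ (¬¬B ⊃ (B ∨ A))) = 1 ⊃ 1 = 1

1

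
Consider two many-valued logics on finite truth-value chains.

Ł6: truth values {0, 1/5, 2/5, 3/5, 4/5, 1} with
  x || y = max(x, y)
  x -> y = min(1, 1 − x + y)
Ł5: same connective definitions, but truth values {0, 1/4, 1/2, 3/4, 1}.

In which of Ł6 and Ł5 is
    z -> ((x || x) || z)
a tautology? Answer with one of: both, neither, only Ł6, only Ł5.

both

In Ł6: every assignment gives 1 — tautology.
In Ł5: every assignment gives 1 — tautology.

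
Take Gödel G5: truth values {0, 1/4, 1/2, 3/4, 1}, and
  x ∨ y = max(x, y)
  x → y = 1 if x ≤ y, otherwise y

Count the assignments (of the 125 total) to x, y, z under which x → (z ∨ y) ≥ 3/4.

value 1: 95 assignments (counts)
value 3/4: 7 assignments (counts)
value 1/2: 10 assignments
value 1/4: 9 assignments
value 0: 4 assignments
So 102 of the 125 assignments meet the threshold.

102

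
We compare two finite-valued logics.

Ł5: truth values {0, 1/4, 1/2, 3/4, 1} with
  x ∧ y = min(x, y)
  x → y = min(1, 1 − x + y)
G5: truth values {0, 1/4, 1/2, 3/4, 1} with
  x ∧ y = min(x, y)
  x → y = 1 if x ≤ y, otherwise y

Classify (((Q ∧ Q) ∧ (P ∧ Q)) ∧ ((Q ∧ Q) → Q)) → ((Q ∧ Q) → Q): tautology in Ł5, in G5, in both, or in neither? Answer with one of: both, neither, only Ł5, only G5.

both

In Ł5: every assignment gives 1 — tautology.
In G5: every assignment gives 1 — tautology.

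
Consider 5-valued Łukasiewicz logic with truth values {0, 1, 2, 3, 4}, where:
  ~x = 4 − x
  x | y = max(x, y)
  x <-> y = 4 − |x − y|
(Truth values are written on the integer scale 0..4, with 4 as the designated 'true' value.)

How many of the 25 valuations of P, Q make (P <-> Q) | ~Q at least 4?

9

value 4: 9 assignments (counts)
value 3: 9 assignments
value 2: 4 assignments
value 1: 2 assignments
value 0: 1 assignment
So 9 of the 25 assignments meet the threshold.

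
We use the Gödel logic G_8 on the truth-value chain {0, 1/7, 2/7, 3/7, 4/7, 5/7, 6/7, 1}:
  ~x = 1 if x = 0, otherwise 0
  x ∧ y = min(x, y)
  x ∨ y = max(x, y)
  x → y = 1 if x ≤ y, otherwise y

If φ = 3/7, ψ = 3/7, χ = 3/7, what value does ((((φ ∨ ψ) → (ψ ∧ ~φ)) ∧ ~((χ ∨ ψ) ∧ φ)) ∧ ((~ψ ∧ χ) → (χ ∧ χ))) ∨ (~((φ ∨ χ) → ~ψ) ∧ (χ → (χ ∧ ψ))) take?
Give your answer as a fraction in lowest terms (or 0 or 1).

1

φ ∨ ψ = 3/7 ∨ 3/7 = 3/7
~φ = ~3/7 = 0
ψ ∧ ~φ = 3/7 ∧ 0 = 0
(φ ∨ ψ) → (ψ ∧ ~φ) = 3/7 → 0 = 0
χ ∨ ψ = 3/7 ∨ 3/7 = 3/7
(χ ∨ ψ) ∧ φ = 3/7 ∧ 3/7 = 3/7
~((χ ∨ ψ) ∧ φ) = ~3/7 = 0
((φ ∨ ψ) → (ψ ∧ ~φ)) ∧ ~((χ ∨ ψ) ∧ φ) = 0 ∧ 0 = 0
~ψ = ~3/7 = 0
~ψ ∧ χ = 0 ∧ 3/7 = 0
χ ∧ χ = 3/7 ∧ 3/7 = 3/7
(~ψ ∧ χ) → (χ ∧ χ) = 0 → 3/7 = 1
(((φ ∨ ψ) → (ψ ∧ ~φ)) ∧ ~((χ ∨ ψ) ∧ φ)) ∧ ((~ψ ∧ χ) → (χ ∧ χ)) = 0 ∧ 1 = 0
φ ∨ χ = 3/7 ∨ 3/7 = 3/7
~ψ = ~3/7 = 0
(φ ∨ χ) → ~ψ = 3/7 → 0 = 0
~((φ ∨ χ) → ~ψ) = ~0 = 1
χ ∧ ψ = 3/7 ∧ 3/7 = 3/7
χ → (χ ∧ ψ) = 3/7 → 3/7 = 1
~((φ ∨ χ) → ~ψ) ∧ (χ → (χ ∧ ψ)) = 1 ∧ 1 = 1
((((φ ∨ ψ) → (ψ ∧ ~φ)) ∧ ~((χ ∨ ψ) ∧ φ)) ∧ ((~ψ ∧ χ) → (χ ∧ χ))) ∨ (~((φ ∨ χ) → ~ψ) ∧ (χ → (χ ∧ ψ))) = 0 ∨ 1 = 1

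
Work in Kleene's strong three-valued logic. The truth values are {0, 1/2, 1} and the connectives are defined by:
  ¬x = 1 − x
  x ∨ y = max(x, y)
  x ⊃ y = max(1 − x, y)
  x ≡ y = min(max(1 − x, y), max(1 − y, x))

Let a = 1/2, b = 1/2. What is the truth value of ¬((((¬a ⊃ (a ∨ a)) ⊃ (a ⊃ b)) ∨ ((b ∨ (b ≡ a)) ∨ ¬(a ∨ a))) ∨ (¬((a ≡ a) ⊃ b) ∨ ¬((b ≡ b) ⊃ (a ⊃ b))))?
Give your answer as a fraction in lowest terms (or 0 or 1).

1/2

¬a = ¬1/2 = 1/2
a ∨ a = 1/2 ∨ 1/2 = 1/2
¬a ⊃ (a ∨ a) = 1/2 ⊃ 1/2 = 1/2
a ⊃ b = 1/2 ⊃ 1/2 = 1/2
(¬a ⊃ (a ∨ a)) ⊃ (a ⊃ b) = 1/2 ⊃ 1/2 = 1/2
b ≡ a = 1/2 ≡ 1/2 = 1/2
b ∨ (b ≡ a) = 1/2 ∨ 1/2 = 1/2
a ∨ a = 1/2 ∨ 1/2 = 1/2
¬(a ∨ a) = ¬1/2 = 1/2
(b ∨ (b ≡ a)) ∨ ¬(a ∨ a) = 1/2 ∨ 1/2 = 1/2
((¬a ⊃ (a ∨ a)) ⊃ (a ⊃ b)) ∨ ((b ∨ (b ≡ a)) ∨ ¬(a ∨ a)) = 1/2 ∨ 1/2 = 1/2
a ≡ a = 1/2 ≡ 1/2 = 1/2
(a ≡ a) ⊃ b = 1/2 ⊃ 1/2 = 1/2
¬((a ≡ a) ⊃ b) = ¬1/2 = 1/2
b ≡ b = 1/2 ≡ 1/2 = 1/2
a ⊃ b = 1/2 ⊃ 1/2 = 1/2
(b ≡ b) ⊃ (a ⊃ b) = 1/2 ⊃ 1/2 = 1/2
¬((b ≡ b) ⊃ (a ⊃ b)) = ¬1/2 = 1/2
¬((a ≡ a) ⊃ b) ∨ ¬((b ≡ b) ⊃ (a ⊃ b)) = 1/2 ∨ 1/2 = 1/2
(((¬a ⊃ (a ∨ a)) ⊃ (a ⊃ b)) ∨ ((b ∨ (b ≡ a)) ∨ ¬(a ∨ a))) ∨ (¬((a ≡ a) ⊃ b) ∨ ¬((b ≡ b) ⊃ (a ⊃ b))) = 1/2 ∨ 1/2 = 1/2
¬((((¬a ⊃ (a ∨ a)) ⊃ (a ⊃ b)) ∨ ((b ∨ (b ≡ a)) ∨ ¬(a ∨ a))) ∨ (¬((a ≡ a) ⊃ b) ∨ ¬((b ≡ b) ⊃ (a ⊃ b)))) = ¬1/2 = 1/2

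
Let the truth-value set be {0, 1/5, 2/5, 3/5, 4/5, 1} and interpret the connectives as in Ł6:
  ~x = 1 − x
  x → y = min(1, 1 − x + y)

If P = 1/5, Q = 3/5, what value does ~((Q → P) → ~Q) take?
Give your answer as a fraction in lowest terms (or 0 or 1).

Q → P = 3/5 → 1/5 = 3/5
~Q = ~3/5 = 2/5
(Q → P) → ~Q = 3/5 → 2/5 = 4/5
~((Q → P) → ~Q) = ~4/5 = 1/5

1/5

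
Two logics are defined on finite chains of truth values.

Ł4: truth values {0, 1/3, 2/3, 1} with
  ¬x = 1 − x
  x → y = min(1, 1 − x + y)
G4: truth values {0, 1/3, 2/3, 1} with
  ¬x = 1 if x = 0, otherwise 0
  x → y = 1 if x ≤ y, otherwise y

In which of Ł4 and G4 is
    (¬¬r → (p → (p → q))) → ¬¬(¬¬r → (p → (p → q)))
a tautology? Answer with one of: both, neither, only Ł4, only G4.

both

In Ł4: every assignment gives 1 — tautology.
In G4: every assignment gives 1 — tautology.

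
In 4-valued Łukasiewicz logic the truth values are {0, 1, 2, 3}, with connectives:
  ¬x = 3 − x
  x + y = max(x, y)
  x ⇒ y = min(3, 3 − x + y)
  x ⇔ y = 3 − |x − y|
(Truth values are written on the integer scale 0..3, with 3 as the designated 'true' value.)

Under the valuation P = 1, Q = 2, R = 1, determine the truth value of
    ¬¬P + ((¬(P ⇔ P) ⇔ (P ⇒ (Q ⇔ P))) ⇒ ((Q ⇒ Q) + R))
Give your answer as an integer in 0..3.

3

¬P = ¬1 = 2
¬¬P = ¬2 = 1
P ⇔ P = 1 ⇔ 1 = 3
¬(P ⇔ P) = ¬3 = 0
Q ⇔ P = 2 ⇔ 1 = 2
P ⇒ (Q ⇔ P) = 1 ⇒ 2 = 3
¬(P ⇔ P) ⇔ (P ⇒ (Q ⇔ P)) = 0 ⇔ 3 = 0
Q ⇒ Q = 2 ⇒ 2 = 3
(Q ⇒ Q) + R = 3 + 1 = 3
(¬(P ⇔ P) ⇔ (P ⇒ (Q ⇔ P))) ⇒ ((Q ⇒ Q) + R) = 0 ⇒ 3 = 3
¬¬P + ((¬(P ⇔ P) ⇔ (P ⇒ (Q ⇔ P))) ⇒ ((Q ⇒ Q) + R)) = 1 + 3 = 3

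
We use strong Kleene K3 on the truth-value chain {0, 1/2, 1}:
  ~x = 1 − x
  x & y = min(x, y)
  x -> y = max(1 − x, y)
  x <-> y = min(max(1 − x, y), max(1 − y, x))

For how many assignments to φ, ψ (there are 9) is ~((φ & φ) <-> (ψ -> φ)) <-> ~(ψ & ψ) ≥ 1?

3

φ = 0, ψ = 0 ↦ 1  ≥
φ = 0, ψ = 1/2 ↦ 1/2  <
φ = 0, ψ = 1 ↦ 1  ≥
φ = 1/2, ψ = 0 ↦ 1/2  <
φ = 1/2, ψ = 1/2 ↦ 1/2  <
φ = 1/2, ψ = 1 ↦ 1/2  <
φ = 1, ψ = 0 ↦ 0  <
φ = 1, ψ = 1/2 ↦ 1/2  <
φ = 1, ψ = 1 ↦ 1  ≥
So 3 of the 9 assignments meet the threshold.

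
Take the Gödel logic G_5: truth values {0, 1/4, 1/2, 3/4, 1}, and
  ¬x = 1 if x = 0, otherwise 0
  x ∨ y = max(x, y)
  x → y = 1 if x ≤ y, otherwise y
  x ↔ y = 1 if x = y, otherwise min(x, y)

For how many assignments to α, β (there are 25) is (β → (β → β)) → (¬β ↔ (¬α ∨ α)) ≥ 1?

value 1: 2 assignments (counts)
value 3/4: 1 assignment
value 1/2: 1 assignment
value 1/4: 1 assignment
value 0: 20 assignments
So 2 of the 25 assignments meet the threshold.

2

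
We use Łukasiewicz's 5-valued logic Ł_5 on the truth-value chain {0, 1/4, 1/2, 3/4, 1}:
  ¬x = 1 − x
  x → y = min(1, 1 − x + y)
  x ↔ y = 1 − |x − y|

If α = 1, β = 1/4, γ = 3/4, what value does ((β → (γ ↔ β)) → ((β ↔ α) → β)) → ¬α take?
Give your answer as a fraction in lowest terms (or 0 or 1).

0

γ ↔ β = 3/4 ↔ 1/4 = 1/2
β → (γ ↔ β) = 1/4 → 1/2 = 1
β ↔ α = 1/4 ↔ 1 = 1/4
(β ↔ α) → β = 1/4 → 1/4 = 1
(β → (γ ↔ β)) → ((β ↔ α) → β) = 1 → 1 = 1
¬α = ¬1 = 0
((β → (γ ↔ β)) → ((β ↔ α) → β)) → ¬α = 1 → 0 = 0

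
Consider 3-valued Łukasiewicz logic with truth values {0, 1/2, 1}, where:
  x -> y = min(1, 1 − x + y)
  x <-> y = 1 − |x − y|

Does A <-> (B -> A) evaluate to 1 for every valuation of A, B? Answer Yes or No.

No

Counterexample: take A = 0, B = 0.
B -> A = 0 -> 0 = 1
A <-> (B -> A) = 0 <-> 1 = 0
This gives 0 ≠ 1.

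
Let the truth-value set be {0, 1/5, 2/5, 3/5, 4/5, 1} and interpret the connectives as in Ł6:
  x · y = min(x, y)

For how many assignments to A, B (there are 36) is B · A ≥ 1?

1

value 1: 1 assignment (counts)
value 4/5: 3 assignments
value 3/5: 5 assignments
value 2/5: 7 assignments
value 1/5: 9 assignments
value 0: 11 assignments
So 1 of the 36 assignments meets the threshold.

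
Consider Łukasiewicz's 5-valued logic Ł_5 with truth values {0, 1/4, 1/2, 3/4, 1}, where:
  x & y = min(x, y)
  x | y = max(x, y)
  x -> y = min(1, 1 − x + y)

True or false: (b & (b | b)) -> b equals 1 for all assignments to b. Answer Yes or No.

b = 0 ↦ 1
b = 1/4 ↦ 1
b = 1/2 ↦ 1
b = 3/4 ↦ 1
b = 1 ↦ 1
Every assignment gives a value ≥ 1.

Yes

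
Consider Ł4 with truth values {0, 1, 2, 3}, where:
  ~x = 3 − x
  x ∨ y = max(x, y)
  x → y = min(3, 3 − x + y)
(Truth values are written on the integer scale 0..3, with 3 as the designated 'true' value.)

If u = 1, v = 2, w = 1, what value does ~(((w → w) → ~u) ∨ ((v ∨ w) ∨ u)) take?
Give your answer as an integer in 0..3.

w → w = 1 → 1 = 3
~u = ~1 = 2
(w → w) → ~u = 3 → 2 = 2
v ∨ w = 2 ∨ 1 = 2
(v ∨ w) ∨ u = 2 ∨ 1 = 2
((w → w) → ~u) ∨ ((v ∨ w) ∨ u) = 2 ∨ 2 = 2
~(((w → w) → ~u) ∨ ((v ∨ w) ∨ u)) = ~2 = 1

1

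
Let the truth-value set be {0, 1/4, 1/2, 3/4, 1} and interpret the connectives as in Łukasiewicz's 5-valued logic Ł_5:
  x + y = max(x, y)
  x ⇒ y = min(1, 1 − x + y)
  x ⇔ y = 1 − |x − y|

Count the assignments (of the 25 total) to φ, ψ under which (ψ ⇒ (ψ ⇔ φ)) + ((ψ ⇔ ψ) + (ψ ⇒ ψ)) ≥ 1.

value 1: 25 assignments (counts)
So 25 of the 25 assignments meet the threshold.

25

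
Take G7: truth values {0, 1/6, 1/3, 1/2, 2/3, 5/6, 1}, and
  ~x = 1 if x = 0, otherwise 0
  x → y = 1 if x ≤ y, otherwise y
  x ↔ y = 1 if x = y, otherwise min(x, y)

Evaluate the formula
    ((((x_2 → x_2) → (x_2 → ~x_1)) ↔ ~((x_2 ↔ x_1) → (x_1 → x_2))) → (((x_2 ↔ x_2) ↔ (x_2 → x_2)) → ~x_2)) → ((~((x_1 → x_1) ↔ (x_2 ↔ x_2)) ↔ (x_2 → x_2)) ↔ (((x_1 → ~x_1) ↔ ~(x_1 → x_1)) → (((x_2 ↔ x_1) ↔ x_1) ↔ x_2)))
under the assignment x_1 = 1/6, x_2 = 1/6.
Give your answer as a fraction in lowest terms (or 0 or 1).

x_2 → x_2 = 1/6 → 1/6 = 1
~x_1 = ~1/6 = 0
x_2 → ~x_1 = 1/6 → 0 = 0
(x_2 → x_2) → (x_2 → ~x_1) = 1 → 0 = 0
x_2 ↔ x_1 = 1/6 ↔ 1/6 = 1
x_1 → x_2 = 1/6 → 1/6 = 1
(x_2 ↔ x_1) → (x_1 → x_2) = 1 → 1 = 1
~((x_2 ↔ x_1) → (x_1 → x_2)) = ~1 = 0
((x_2 → x_2) → (x_2 → ~x_1)) ↔ ~((x_2 ↔ x_1) → (x_1 → x_2)) = 0 ↔ 0 = 1
x_2 ↔ x_2 = 1/6 ↔ 1/6 = 1
x_2 → x_2 = 1/6 → 1/6 = 1
(x_2 ↔ x_2) ↔ (x_2 → x_2) = 1 ↔ 1 = 1
~x_2 = ~1/6 = 0
((x_2 ↔ x_2) ↔ (x_2 → x_2)) → ~x_2 = 1 → 0 = 0
(((x_2 → x_2) → (x_2 → ~x_1)) ↔ ~((x_2 ↔ x_1) → (x_1 → x_2))) → (((x_2 ↔ x_2) ↔ (x_2 → x_2)) → ~x_2) = 1 → 0 = 0
x_1 → x_1 = 1/6 → 1/6 = 1
x_2 ↔ x_2 = 1/6 ↔ 1/6 = 1
(x_1 → x_1) ↔ (x_2 ↔ x_2) = 1 ↔ 1 = 1
~((x_1 → x_1) ↔ (x_2 ↔ x_2)) = ~1 = 0
x_2 → x_2 = 1/6 → 1/6 = 1
~((x_1 → x_1) ↔ (x_2 ↔ x_2)) ↔ (x_2 → x_2) = 0 ↔ 1 = 0
~x_1 = ~1/6 = 0
x_1 → ~x_1 = 1/6 → 0 = 0
x_1 → x_1 = 1/6 → 1/6 = 1
~(x_1 → x_1) = ~1 = 0
(x_1 → ~x_1) ↔ ~(x_1 → x_1) = 0 ↔ 0 = 1
x_2 ↔ x_1 = 1/6 ↔ 1/6 = 1
(x_2 ↔ x_1) ↔ x_1 = 1 ↔ 1/6 = 1/6
((x_2 ↔ x_1) ↔ x_1) ↔ x_2 = 1/6 ↔ 1/6 = 1
((x_1 → ~x_1) ↔ ~(x_1 → x_1)) → (((x_2 ↔ x_1) ↔ x_1) ↔ x_2) = 1 → 1 = 1
(~((x_1 → x_1) ↔ (x_2 ↔ x_2)) ↔ (x_2 → x_2)) ↔ (((x_1 → ~x_1) ↔ ~(x_1 → x_1)) → (((x_2 ↔ x_1) ↔ x_1) ↔ x_2)) = 0 ↔ 1 = 0
((((x_2 → x_2) → (x_2 → ~x_1)) ↔ ~((x_2 ↔ x_1) → (x_1 → x_2))) → (((x_2 ↔ x_2) ↔ (x_2 → x_2)) → ~x_2)) → ((~((x_1 → x_1) ↔ (x_2 ↔ x_2)) ↔ (x_2 → x_2)) ↔ (((x_1 → ~x_1) ↔ ~(x_1 → x_1)) → (((x_2 ↔ x_1) ↔ x_1) ↔ x_2))) = 0 → 0 = 1

1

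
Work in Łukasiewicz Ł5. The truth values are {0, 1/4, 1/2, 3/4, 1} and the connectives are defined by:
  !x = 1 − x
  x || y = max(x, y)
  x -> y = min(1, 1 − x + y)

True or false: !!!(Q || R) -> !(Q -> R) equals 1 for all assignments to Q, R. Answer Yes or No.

Counterexample: take Q = 0, R = 0.
Q || R = 0 || 0 = 0
!(Q || R) = !0 = 1
!!(Q || R) = !1 = 0
!!!(Q || R) = !0 = 1
Q -> R = 0 -> 0 = 1
!(Q -> R) = !1 = 0
!!!(Q || R) -> !(Q -> R) = 1 -> 0 = 0
This gives 0 ≠ 1.

No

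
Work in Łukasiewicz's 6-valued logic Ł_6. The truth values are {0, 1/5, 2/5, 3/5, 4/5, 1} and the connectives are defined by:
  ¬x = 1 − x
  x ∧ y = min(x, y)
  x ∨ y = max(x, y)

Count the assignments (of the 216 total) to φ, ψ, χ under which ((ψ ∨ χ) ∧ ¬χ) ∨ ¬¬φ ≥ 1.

value 1: 41 assignments (counts)
value 4/5: 47 assignments
value 3/5: 47 assignments
value 2/5: 49 assignments
value 1/5: 25 assignments
value 0: 7 assignments
So 41 of the 216 assignments meet the threshold.

41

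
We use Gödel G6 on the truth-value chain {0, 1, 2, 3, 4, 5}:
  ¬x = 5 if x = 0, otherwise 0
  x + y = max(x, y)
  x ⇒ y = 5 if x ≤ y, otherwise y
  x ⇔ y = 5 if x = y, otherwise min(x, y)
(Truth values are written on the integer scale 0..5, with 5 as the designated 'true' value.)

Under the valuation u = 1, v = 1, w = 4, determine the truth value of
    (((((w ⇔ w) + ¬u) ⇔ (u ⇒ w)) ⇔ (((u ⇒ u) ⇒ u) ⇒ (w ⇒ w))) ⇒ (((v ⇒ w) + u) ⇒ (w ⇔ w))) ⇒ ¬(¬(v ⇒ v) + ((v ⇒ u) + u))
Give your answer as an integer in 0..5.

0

w ⇔ w = 4 ⇔ 4 = 5
¬u = ¬1 = 0
(w ⇔ w) + ¬u = 5 + 0 = 5
u ⇒ w = 1 ⇒ 4 = 5
((w ⇔ w) + ¬u) ⇔ (u ⇒ w) = 5 ⇔ 5 = 5
u ⇒ u = 1 ⇒ 1 = 5
(u ⇒ u) ⇒ u = 5 ⇒ 1 = 1
w ⇒ w = 4 ⇒ 4 = 5
((u ⇒ u) ⇒ u) ⇒ (w ⇒ w) = 1 ⇒ 5 = 5
(((w ⇔ w) + ¬u) ⇔ (u ⇒ w)) ⇔ (((u ⇒ u) ⇒ u) ⇒ (w ⇒ w)) = 5 ⇔ 5 = 5
v ⇒ w = 1 ⇒ 4 = 5
(v ⇒ w) + u = 5 + 1 = 5
w ⇔ w = 4 ⇔ 4 = 5
((v ⇒ w) + u) ⇒ (w ⇔ w) = 5 ⇒ 5 = 5
((((w ⇔ w) + ¬u) ⇔ (u ⇒ w)) ⇔ (((u ⇒ u) ⇒ u) ⇒ (w ⇒ w))) ⇒ (((v ⇒ w) + u) ⇒ (w ⇔ w)) = 5 ⇒ 5 = 5
v ⇒ v = 1 ⇒ 1 = 5
¬(v ⇒ v) = ¬5 = 0
v ⇒ u = 1 ⇒ 1 = 5
(v ⇒ u) + u = 5 + 1 = 5
¬(v ⇒ v) + ((v ⇒ u) + u) = 0 + 5 = 5
¬(¬(v ⇒ v) + ((v ⇒ u) + u)) = ¬5 = 0
(((((w ⇔ w) + ¬u) ⇔ (u ⇒ w)) ⇔ (((u ⇒ u) ⇒ u) ⇒ (w ⇒ w))) ⇒ (((v ⇒ w) + u) ⇒ (w ⇔ w))) ⇒ ¬(¬(v ⇒ v) + ((v ⇒ u) + u)) = 5 ⇒ 0 = 0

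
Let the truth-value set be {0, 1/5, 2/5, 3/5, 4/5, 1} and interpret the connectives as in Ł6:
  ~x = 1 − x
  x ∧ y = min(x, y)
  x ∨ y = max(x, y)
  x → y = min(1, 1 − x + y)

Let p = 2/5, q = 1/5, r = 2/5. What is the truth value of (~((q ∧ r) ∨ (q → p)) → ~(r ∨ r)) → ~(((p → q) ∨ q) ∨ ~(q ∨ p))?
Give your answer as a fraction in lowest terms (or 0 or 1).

q ∧ r = 1/5 ∧ 2/5 = 1/5
q → p = 1/5 → 2/5 = 1
(q ∧ r) ∨ (q → p) = 1/5 ∨ 1 = 1
~((q ∧ r) ∨ (q → p)) = ~1 = 0
r ∨ r = 2/5 ∨ 2/5 = 2/5
~(r ∨ r) = ~2/5 = 3/5
~((q ∧ r) ∨ (q → p)) → ~(r ∨ r) = 0 → 3/5 = 1
p → q = 2/5 → 1/5 = 4/5
(p → q) ∨ q = 4/5 ∨ 1/5 = 4/5
q ∨ p = 1/5 ∨ 2/5 = 2/5
~(q ∨ p) = ~2/5 = 3/5
((p → q) ∨ q) ∨ ~(q ∨ p) = 4/5 ∨ 3/5 = 4/5
~(((p → q) ∨ q) ∨ ~(q ∨ p)) = ~4/5 = 1/5
(~((q ∧ r) ∨ (q → p)) → ~(r ∨ r)) → ~(((p → q) ∨ q) ∨ ~(q ∨ p)) = 1 → 1/5 = 1/5

1/5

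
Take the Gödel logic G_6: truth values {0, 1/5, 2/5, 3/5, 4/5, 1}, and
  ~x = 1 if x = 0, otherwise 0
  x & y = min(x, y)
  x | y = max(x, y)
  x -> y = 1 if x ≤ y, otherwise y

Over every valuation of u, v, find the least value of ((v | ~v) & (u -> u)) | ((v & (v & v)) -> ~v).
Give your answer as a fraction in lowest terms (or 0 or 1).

1/5

Take u = 0, v = 1/5:
~v = ~1/5 = 0
v | ~v = 1/5 | 0 = 1/5
u -> u = 0 -> 0 = 1
(v | ~v) & (u -> u) = 1/5 & 1 = 1/5
v & v = 1/5 & 1/5 = 1/5
v & (v & v) = 1/5 & 1/5 = 1/5
~v = ~1/5 = 0
(v & (v & v)) -> ~v = 1/5 -> 0 = 0
((v | ~v) & (u -> u)) | ((v & (v & v)) -> ~v) = 1/5 | 0 = 1/5
No assignment yields a value below 1/5, so this is the minimum.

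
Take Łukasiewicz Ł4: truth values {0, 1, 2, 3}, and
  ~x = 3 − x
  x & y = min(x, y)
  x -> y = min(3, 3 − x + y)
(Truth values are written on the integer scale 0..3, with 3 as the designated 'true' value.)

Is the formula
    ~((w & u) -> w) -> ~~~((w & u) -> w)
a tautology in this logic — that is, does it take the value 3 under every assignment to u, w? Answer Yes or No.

u = 0, w = 0 ↦ 3
u = 0, w = 1 ↦ 3
u = 0, w = 2 ↦ 3
u = 0, w = 3 ↦ 3
u = 1, w = 0 ↦ 3
u = 1, w = 1 ↦ 3
u = 1, w = 2 ↦ 3
u = 1, w = 3 ↦ 3
u = 2, w = 0 ↦ 3
u = 2, w = 1 ↦ 3
u = 2, w = 2 ↦ 3
u = 2, w = 3 ↦ 3
u = 3, w = 0 ↦ 3
u = 3, w = 1 ↦ 3
u = 3, w = 2 ↦ 3
u = 3, w = 3 ↦ 3
Every assignment gives a value ≥ 3.

Yes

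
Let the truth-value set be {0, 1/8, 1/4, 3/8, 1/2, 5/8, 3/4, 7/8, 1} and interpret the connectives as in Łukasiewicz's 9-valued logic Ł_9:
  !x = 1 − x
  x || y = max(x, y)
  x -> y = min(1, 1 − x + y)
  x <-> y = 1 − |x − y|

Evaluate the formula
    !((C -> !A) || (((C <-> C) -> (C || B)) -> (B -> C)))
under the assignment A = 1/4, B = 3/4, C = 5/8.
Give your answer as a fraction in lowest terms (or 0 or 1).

0

!A = !1/4 = 3/4
C -> !A = 5/8 -> 3/4 = 1
C <-> C = 5/8 <-> 5/8 = 1
C || B = 5/8 || 3/4 = 3/4
(C <-> C) -> (C || B) = 1 -> 3/4 = 3/4
B -> C = 3/4 -> 5/8 = 7/8
((C <-> C) -> (C || B)) -> (B -> C) = 3/4 -> 7/8 = 1
(C -> !A) || (((C <-> C) -> (C || B)) -> (B -> C)) = 1 || 1 = 1
!((C -> !A) || (((C <-> C) -> (C || B)) -> (B -> C))) = !1 = 0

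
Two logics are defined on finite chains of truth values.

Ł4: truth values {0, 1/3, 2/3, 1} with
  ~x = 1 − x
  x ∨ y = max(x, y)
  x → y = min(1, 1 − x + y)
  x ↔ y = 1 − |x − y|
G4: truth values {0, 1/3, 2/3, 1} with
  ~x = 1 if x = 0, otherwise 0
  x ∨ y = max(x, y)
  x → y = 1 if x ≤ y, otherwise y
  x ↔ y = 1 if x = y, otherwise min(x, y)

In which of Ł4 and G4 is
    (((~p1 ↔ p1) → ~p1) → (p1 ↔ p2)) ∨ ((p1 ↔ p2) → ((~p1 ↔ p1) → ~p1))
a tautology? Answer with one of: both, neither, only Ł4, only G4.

In Ł4: every assignment gives 1 — tautology.
In G4: every assignment gives 1 — tautology.

both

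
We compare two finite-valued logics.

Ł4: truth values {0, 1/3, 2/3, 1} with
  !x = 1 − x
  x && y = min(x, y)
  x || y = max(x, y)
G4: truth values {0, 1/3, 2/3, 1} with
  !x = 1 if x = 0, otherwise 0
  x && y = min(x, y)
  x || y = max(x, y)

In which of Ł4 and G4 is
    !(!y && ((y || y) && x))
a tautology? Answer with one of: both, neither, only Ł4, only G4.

In Ł4: at x = 1/3, y = 1/3 the value is 2/3 — not a tautology.
In G4: every assignment gives 1 — tautology.

only G4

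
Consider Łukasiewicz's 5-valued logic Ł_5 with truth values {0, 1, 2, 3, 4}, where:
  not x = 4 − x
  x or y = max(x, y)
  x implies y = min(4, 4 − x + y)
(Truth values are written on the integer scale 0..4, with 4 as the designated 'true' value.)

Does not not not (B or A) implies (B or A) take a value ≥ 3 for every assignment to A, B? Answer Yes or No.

Counterexample: take A = 0, B = 0.
B or A = 0 or 0 = 0
not (B or A) = not 0 = 4
not not (B or A) = not 4 = 0
not not not (B or A) = not 0 = 4
not not not (B or A) implies (B or A) = 4 implies 0 = 0
This gives 0, which is below 3.

No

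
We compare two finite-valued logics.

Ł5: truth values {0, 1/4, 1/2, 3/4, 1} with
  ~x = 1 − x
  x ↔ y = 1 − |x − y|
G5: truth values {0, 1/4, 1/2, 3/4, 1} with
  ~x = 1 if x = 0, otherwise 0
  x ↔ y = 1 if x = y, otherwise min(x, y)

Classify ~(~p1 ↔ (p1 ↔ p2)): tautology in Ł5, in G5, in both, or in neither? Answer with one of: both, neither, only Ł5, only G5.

neither

In Ł5: at p1 = 0, p2 = 0 the value is 0 — not a tautology.
In G5: at p1 = 0, p2 = 0 the value is 0 — not a tautology.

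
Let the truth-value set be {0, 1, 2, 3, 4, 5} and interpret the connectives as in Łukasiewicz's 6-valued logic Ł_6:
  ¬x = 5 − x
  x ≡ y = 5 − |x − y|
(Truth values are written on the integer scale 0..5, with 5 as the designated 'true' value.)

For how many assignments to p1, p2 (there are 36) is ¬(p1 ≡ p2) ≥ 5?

value 5: 2 assignments (counts)
value 4: 4 assignments
value 3: 6 assignments
value 2: 8 assignments
value 1: 10 assignments
value 0: 6 assignments
So 2 of the 36 assignments meet the threshold.

2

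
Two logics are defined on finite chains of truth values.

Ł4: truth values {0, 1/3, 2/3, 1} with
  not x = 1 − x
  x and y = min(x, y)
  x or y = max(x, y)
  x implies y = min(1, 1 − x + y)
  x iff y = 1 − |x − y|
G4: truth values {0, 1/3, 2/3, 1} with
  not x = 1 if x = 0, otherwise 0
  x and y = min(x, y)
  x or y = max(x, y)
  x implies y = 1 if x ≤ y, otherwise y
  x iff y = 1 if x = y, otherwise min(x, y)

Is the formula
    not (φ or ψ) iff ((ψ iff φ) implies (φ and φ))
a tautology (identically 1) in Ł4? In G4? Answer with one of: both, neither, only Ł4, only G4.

neither

In Ł4: at φ = 0, ψ = 0 the value is 0 — not a tautology.
In G4: at φ = 0, ψ = 0 the value is 0 — not a tautology.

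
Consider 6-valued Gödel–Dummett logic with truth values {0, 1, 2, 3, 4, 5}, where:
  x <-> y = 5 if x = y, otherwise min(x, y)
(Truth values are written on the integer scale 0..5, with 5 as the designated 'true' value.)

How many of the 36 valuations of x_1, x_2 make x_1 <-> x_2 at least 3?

12

value 5: 6 assignments (counts)
value 4: 2 assignments (counts)
value 3: 4 assignments (counts)
value 2: 6 assignments
value 1: 8 assignments
value 0: 10 assignments
So 12 of the 36 assignments meet the threshold.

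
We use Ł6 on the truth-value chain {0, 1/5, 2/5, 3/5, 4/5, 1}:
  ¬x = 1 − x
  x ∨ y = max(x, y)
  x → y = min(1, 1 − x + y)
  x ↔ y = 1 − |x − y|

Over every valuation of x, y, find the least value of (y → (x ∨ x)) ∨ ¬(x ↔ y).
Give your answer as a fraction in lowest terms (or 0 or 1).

Take x = 0, y = 2/5:
x ∨ x = 0 ∨ 0 = 0
y → (x ∨ x) = 2/5 → 0 = 3/5
x ↔ y = 0 ↔ 2/5 = 3/5
¬(x ↔ y) = ¬3/5 = 2/5
(y → (x ∨ x)) ∨ ¬(x ↔ y) = 3/5 ∨ 2/5 = 3/5
No assignment yields a value below 3/5, so this is the minimum.

3/5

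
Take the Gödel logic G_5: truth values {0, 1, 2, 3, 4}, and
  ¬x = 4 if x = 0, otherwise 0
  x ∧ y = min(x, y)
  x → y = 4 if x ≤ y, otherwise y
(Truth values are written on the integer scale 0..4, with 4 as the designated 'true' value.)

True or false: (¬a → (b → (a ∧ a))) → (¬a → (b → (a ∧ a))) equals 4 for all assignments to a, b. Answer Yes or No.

At a = 4, b = 2, for instance:
¬a = ¬4 = 0
a ∧ a = 4 ∧ 4 = 4
b → (a ∧ a) = 2 → 4 = 4
¬a → (b → (a ∧ a)) = 0 → 4 = 4
(¬a → (b → (a ∧ a))) → (¬a → (b → (a ∧ a))) = 4 → 4 = 4
and checking the remaining 24 assignments likewise gives ≥ 4 in every case.

Yes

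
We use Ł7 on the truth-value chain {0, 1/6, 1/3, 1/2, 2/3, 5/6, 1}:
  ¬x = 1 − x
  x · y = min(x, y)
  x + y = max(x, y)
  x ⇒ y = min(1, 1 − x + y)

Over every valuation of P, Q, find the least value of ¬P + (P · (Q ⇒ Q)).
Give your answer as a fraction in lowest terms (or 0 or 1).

1/2

Take P = 1/2, Q = 0:
¬P = ¬1/2 = 1/2
Q ⇒ Q = 0 ⇒ 0 = 1
P · (Q ⇒ Q) = 1/2 · 1 = 1/2
¬P + (P · (Q ⇒ Q)) = 1/2 + 1/2 = 1/2
No assignment yields a value below 1/2, so this is the minimum.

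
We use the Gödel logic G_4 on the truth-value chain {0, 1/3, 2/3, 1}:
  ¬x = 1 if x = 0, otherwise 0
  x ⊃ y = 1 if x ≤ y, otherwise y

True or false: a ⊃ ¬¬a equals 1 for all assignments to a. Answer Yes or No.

Yes

a = 0 ↦ 1
a = 1/3 ↦ 1
a = 2/3 ↦ 1
a = 1 ↦ 1
Every assignment gives a value ≥ 1.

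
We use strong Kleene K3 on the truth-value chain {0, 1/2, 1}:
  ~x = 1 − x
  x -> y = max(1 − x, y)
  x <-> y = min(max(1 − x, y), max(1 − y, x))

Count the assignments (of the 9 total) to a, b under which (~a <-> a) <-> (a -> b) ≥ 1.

1

a = 0, b = 0 ↦ 0  <
a = 0, b = 1/2 ↦ 0  <
a = 0, b = 1 ↦ 0  <
a = 1/2, b = 0 ↦ 1/2  <
a = 1/2, b = 1/2 ↦ 1/2  <
a = 1/2, b = 1 ↦ 1/2  <
a = 1, b = 0 ↦ 1  ≥
a = 1, b = 1/2 ↦ 1/2  <
a = 1, b = 1 ↦ 0  <
So 1 of the 9 assignments meets the threshold.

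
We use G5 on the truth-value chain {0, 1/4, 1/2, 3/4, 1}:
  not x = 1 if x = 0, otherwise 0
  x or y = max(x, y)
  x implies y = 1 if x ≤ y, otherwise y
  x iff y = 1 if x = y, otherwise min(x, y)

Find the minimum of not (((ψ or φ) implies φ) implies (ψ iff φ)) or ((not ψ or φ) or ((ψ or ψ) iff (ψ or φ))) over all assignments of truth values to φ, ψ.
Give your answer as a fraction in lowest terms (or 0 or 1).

Take φ = 1/2, ψ = 1/4:
ψ or φ = 1/4 or 1/2 = 1/2
(ψ or φ) implies φ = 1/2 implies 1/2 = 1
ψ iff φ = 1/4 iff 1/2 = 1/4
((ψ or φ) implies φ) implies (ψ iff φ) = 1 implies 1/4 = 1/4
not (((ψ or φ) implies φ) implies (ψ iff φ)) = not 1/4 = 0
not ψ = not 1/4 = 0
not ψ or φ = 0 or 1/2 = 1/2
ψ or ψ = 1/4 or 1/4 = 1/4
ψ or φ = 1/4 or 1/2 = 1/2
(ψ or ψ) iff (ψ or φ) = 1/4 iff 1/2 = 1/4
(not ψ or φ) or ((ψ or ψ) iff (ψ or φ)) = 1/2 or 1/4 = 1/2
not (((ψ or φ) implies φ) implies (ψ iff φ)) or ((not ψ or φ) or ((ψ or ψ) iff (ψ or φ))) = 0 or 1/2 = 1/2
No assignment yields a value below 1/2, so this is the minimum.

1/2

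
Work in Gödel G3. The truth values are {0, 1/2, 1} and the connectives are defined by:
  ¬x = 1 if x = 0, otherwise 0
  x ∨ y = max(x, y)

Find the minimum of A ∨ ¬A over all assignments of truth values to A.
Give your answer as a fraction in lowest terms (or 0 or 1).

Take A = 1/2:
¬A = ¬1/2 = 0
A ∨ ¬A = 1/2 ∨ 0 = 1/2
No assignment yields a value below 1/2, so this is the minimum.

1/2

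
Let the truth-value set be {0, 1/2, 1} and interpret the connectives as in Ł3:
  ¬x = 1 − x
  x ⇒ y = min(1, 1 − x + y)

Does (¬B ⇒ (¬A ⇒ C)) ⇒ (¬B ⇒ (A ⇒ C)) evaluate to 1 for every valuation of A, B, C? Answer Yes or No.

No

Counterexample: take A = 1, B = 0, C = 0.
¬B = ¬0 = 1
¬A = ¬1 = 0
¬A ⇒ C = 0 ⇒ 0 = 1
¬B ⇒ (¬A ⇒ C) = 1 ⇒ 1 = 1
¬B = ¬0 = 1
A ⇒ C = 1 ⇒ 0 = 0
¬B ⇒ (A ⇒ C) = 1 ⇒ 0 = 0
(¬B ⇒ (¬A ⇒ C)) ⇒ (¬B ⇒ (A ⇒ C)) = 1 ⇒ 0 = 0
This gives 0 ≠ 1.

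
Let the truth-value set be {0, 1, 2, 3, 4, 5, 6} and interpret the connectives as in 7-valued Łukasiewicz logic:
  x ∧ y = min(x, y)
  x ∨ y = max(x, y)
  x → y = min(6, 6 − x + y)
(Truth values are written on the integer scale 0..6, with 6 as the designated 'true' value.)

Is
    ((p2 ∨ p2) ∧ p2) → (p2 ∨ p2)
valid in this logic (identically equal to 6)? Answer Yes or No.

Yes

p2 = 0 ↦ 6
p2 = 1 ↦ 6
p2 = 2 ↦ 6
p2 = 3 ↦ 6
p2 = 4 ↦ 6
p2 = 5 ↦ 6
p2 = 6 ↦ 6
Every assignment gives a value ≥ 6.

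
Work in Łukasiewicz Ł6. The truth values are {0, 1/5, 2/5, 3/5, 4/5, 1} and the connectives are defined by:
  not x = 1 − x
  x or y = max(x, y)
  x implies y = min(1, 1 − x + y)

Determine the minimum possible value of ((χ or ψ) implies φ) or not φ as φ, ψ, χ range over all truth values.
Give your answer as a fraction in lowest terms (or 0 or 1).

Take φ = 2/5, ψ = 0, χ = 4/5:
χ or ψ = 4/5 or 0 = 4/5
(χ or ψ) implies φ = 4/5 implies 2/5 = 3/5
not φ = not 2/5 = 3/5
((χ or ψ) implies φ) or not φ = 3/5 or 3/5 = 3/5
No assignment yields a value below 3/5, so this is the minimum.

3/5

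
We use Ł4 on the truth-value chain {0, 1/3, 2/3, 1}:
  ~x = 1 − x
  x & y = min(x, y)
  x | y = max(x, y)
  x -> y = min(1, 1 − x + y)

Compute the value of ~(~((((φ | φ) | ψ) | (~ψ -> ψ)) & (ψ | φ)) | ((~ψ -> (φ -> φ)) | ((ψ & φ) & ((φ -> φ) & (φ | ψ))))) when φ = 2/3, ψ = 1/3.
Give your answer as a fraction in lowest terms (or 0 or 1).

φ | φ = 2/3 | 2/3 = 2/3
(φ | φ) | ψ = 2/3 | 1/3 = 2/3
~ψ = ~1/3 = 2/3
~ψ -> ψ = 2/3 -> 1/3 = 2/3
((φ | φ) | ψ) | (~ψ -> ψ) = 2/3 | 2/3 = 2/3
ψ | φ = 1/3 | 2/3 = 2/3
(((φ | φ) | ψ) | (~ψ -> ψ)) & (ψ | φ) = 2/3 & 2/3 = 2/3
~((((φ | φ) | ψ) | (~ψ -> ψ)) & (ψ | φ)) = ~2/3 = 1/3
~ψ = ~1/3 = 2/3
φ -> φ = 2/3 -> 2/3 = 1
~ψ -> (φ -> φ) = 2/3 -> 1 = 1
ψ & φ = 1/3 & 2/3 = 1/3
φ -> φ = 2/3 -> 2/3 = 1
φ | ψ = 2/3 | 1/3 = 2/3
(φ -> φ) & (φ | ψ) = 1 & 2/3 = 2/3
(ψ & φ) & ((φ -> φ) & (φ | ψ)) = 1/3 & 2/3 = 1/3
(~ψ -> (φ -> φ)) | ((ψ & φ) & ((φ -> φ) & (φ | ψ))) = 1 | 1/3 = 1
~((((φ | φ) | ψ) | (~ψ -> ψ)) & (ψ | φ)) | ((~ψ -> (φ -> φ)) | ((ψ & φ) & ((φ -> φ) & (φ | ψ)))) = 1/3 | 1 = 1
~(~((((φ | φ) | ψ) | (~ψ -> ψ)) & (ψ | φ)) | ((~ψ -> (φ -> φ)) | ((ψ & φ) & ((φ -> φ) & (φ | ψ))))) = ~1 = 0

0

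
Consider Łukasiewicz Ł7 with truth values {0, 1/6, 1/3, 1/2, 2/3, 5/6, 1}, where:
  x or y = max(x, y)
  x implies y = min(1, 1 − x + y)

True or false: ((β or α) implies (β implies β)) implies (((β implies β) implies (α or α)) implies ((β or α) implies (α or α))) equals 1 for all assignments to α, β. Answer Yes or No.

At α = 1, β = 1/2, for instance:
β or α = 1/2 or 1 = 1
β implies β = 1/2 implies 1/2 = 1
(β or α) implies (β implies β) = 1 implies 1 = 1
α or α = 1 or 1 = 1
(β implies β) implies (α or α) = 1 implies 1 = 1
(β or α) implies (α or α) = 1 implies 1 = 1
((β implies β) implies (α or α)) implies ((β or α) implies (α or α)) = 1 implies 1 = 1
((β or α) implies (β implies β)) implies (((β implies β) implies (α or α)) implies ((β or α) implies (α or α))) = 1 implies 1 = 1
and checking the remaining 48 assignments likewise gives ≥ 1 in every case.

Yes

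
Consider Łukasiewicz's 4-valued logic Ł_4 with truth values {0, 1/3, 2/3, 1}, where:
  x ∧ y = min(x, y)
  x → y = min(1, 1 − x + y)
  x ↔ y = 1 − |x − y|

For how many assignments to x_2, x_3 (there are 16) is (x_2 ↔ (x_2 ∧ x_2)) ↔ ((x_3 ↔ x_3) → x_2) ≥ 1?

x_2 = 0, x_3 = 0 ↦ 0  <
x_2 = 0, x_3 = 1/3 ↦ 0  <
x_2 = 0, x_3 = 2/3 ↦ 0  <
x_2 = 0, x_3 = 1 ↦ 0  <
x_2 = 1/3, x_3 = 0 ↦ 1/3  <
x_2 = 1/3, x_3 = 1/3 ↦ 1/3  <
x_2 = 1/3, x_3 = 2/3 ↦ 1/3  <
x_2 = 1/3, x_3 = 1 ↦ 1/3  <
x_2 = 2/3, x_3 = 0 ↦ 2/3  <
x_2 = 2/3, x_3 = 1/3 ↦ 2/3  <
x_2 = 2/3, x_3 = 2/3 ↦ 2/3  <
x_2 = 2/3, x_3 = 1 ↦ 2/3  <
x_2 = 1, x_3 = 0 ↦ 1  ≥
x_2 = 1, x_3 = 1/3 ↦ 1  ≥
x_2 = 1, x_3 = 2/3 ↦ 1  ≥
x_2 = 1, x_3 = 1 ↦ 1  ≥
So 4 of the 16 assignments meet the threshold.

4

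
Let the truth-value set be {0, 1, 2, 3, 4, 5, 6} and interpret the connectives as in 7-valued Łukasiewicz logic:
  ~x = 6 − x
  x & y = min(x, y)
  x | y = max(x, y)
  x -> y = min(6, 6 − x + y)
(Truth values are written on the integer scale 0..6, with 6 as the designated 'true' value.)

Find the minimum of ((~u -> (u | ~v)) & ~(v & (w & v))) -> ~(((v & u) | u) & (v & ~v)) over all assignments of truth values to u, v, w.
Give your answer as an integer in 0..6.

3

Take u = 3, v = 3, w = 0:
~u = ~3 = 3
~v = ~3 = 3
u | ~v = 3 | 3 = 3
~u -> (u | ~v) = 3 -> 3 = 6
w & v = 0 & 3 = 0
v & (w & v) = 3 & 0 = 0
~(v & (w & v)) = ~0 = 6
(~u -> (u | ~v)) & ~(v & (w & v)) = 6 & 6 = 6
v & u = 3 & 3 = 3
(v & u) | u = 3 | 3 = 3
~v = ~3 = 3
v & ~v = 3 & 3 = 3
((v & u) | u) & (v & ~v) = 3 & 3 = 3
~(((v & u) | u) & (v & ~v)) = ~3 = 3
((~u -> (u | ~v)) & ~(v & (w & v))) -> ~(((v & u) | u) & (v & ~v)) = 6 -> 3 = 3
No assignment yields a value below 3, so this is the minimum.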